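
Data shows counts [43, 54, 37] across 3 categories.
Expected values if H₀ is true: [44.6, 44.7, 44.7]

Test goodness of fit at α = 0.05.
Chi-square goodness of fit test:
H₀: observed counts match expected distribution
H₁: observed counts differ from expected distribution
df = k - 1 = 2
χ² = Σ(O - E)²/E
   = (43 - 44.6)²/44.6 + (54 - 44.7)²/44.7 + (37 - 44.7)²/44.7
   = 0.057 + 1.935 + 1.326
   = 3.32
p-value = 0.1903

Since p-value > α = 0.05, we fail to reject H₀.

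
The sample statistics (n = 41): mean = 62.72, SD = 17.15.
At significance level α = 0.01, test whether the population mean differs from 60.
One-sample t-test:
H₀: μ = 60
H₁: μ ≠ 60
df = n - 1 = 40
t = (x̄ - μ₀) / (s/√n) = (62.72 - 60) / (17.15/√41) = 1.016
p-value = 0.3160

Since p-value > α = 0.01, we fail to reject H₀.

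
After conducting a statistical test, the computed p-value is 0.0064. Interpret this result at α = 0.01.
Since p = 0.0064 < α = 0.01, reject H₀.
There is sufficient evidence to reject the null hypothesis; the result is statistically significant at the 0.01 level.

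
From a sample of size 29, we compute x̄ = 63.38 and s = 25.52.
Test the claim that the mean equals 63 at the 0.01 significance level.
One-sample t-test:
H₀: μ = 63
H₁: μ ≠ 63
df = n - 1 = 28
t = (x̄ - μ₀) / (s/√n) = (63.38 - 63) / (25.52/√29) = 0.080
p-value = 0.9367

Since p-value > α = 0.01, we fail to reject H₀.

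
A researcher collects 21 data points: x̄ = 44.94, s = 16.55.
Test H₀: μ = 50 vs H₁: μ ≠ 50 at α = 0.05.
One-sample t-test:
H₀: μ = 50
H₁: μ ≠ 50
df = n - 1 = 20
t = (x̄ - μ₀) / (s/√n) = (44.94 - 50) / (16.55/√21) = -1.401
p-value = 0.1765

Since p-value > α = 0.05, we fail to reject H₀.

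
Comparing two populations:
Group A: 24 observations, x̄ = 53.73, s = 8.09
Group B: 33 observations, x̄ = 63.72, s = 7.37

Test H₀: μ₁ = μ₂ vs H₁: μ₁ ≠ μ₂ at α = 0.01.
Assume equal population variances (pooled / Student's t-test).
Student's two-sample t-test (equal variances):
H₀: μ₁ = μ₂
H₁: μ₁ ≠ μ₂
df = n₁ + n₂ - 2 = 55
Pooled variance s_p² = [(n₁-1)s₁² + (n₂-1)s₂²] / (n₁ + n₂ - 2) = [(23)(8.09²) + (32)(7.37²)] / 55 = 58.9718
SE = √(s_p²(1/n₁ + 1/n₂)) = √(58.9718 × (1/24 + 1/33)) = 2.0601
t = (x̄₁ - x̄₂) / SE = (53.73 - 63.72) / 2.0601 = -9.99 / 2.0601 = -4.849
p-value < 0.0001

Since p-value < α = 0.01, we reject H₀.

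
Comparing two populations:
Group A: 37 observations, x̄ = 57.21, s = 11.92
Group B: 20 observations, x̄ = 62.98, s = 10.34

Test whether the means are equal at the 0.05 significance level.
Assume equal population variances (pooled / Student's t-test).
Student's two-sample t-test (equal variances):
H₀: μ₁ = μ₂
H₁: μ₁ ≠ μ₂
df = n₁ + n₂ - 2 = 55
Pooled variance s_p² = [(n₁-1)s₁² + (n₂-1)s₂²] / (n₁ + n₂ - 2) = [(36)(11.92²) + (19)(10.34²)] / 55 = 129.9365
SE = √(s_p²(1/n₁ + 1/n₂)) = √(129.9365 × (1/37 + 1/20)) = 3.1636
t = (x̄₁ - x̄₂) / SE = (57.21 - 62.98) / 3.1636 = -5.77 / 3.1636 = -1.824
p-value = 0.0736

Since p-value > α = 0.05, we fail to reject H₀.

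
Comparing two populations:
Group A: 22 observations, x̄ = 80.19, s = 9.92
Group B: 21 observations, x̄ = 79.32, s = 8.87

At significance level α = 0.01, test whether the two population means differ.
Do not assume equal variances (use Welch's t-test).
Welch's two-sample t-test:
H₀: μ₁ = μ₂
H₁: μ₁ ≠ μ₂
s₁²/n₁ = 9.92²/22 = 4.4730,  s₂²/n₂ = 8.87²/21 = 3.7465
SE = √(s₁²/n₁ + s₂²/n₂) = √(4.4730 + 3.7465) = 2.8670
df (Welch-Satterthwaite) = (s₁²/n₁ + s₂²/n₂)² / [(s₁²/n₁)²/(n₁-1) + (s₂²/n₂)²/(n₂-1)] ≈ 40.83
t = (x̄₁ - x̄₂) / SE = (80.19 - 79.32) / 2.8670 = 0.87 / 2.8670 = 0.303
p-value = 0.7631

Since p-value > α = 0.01, we fail to reject H₀.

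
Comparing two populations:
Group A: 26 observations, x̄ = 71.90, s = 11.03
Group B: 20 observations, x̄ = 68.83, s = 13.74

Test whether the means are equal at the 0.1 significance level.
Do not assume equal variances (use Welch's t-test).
Welch's two-sample t-test:
H₀: μ₁ = μ₂
H₁: μ₁ ≠ μ₂
s₁²/n₁ = 11.03²/26 = 4.6793,  s₂²/n₂ = 13.74²/20 = 9.4394
SE = √(s₁²/n₁ + s₂²/n₂) = √(4.6793 + 9.4394) = 3.7575
df (Welch-Satterthwaite) = (s₁²/n₁ + s₂²/n₂)² / [(s₁²/n₁)²/(n₁-1) + (s₂²/n₂)²/(n₂-1)] ≈ 35.82
t = (x̄₁ - x̄₂) / SE = (71.90 - 68.83) / 3.7575 = 3.07 / 3.7575 = 0.817
p-value = 0.4193

Since p-value > α = 0.1, we fail to reject H₀.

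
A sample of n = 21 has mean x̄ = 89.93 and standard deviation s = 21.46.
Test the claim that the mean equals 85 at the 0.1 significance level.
One-sample t-test:
H₀: μ = 85
H₁: μ ≠ 85
df = n - 1 = 20
t = (x̄ - μ₀) / (s/√n) = (89.93 - 85) / (21.46/√21) = 1.053
p-value = 0.3050

Since p-value > α = 0.1, we fail to reject H₀.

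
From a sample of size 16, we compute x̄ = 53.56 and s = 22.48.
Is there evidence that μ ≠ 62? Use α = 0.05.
One-sample t-test:
H₀: μ = 62
H₁: μ ≠ 62
df = n - 1 = 15
t = (x̄ - μ₀) / (s/√n) = (53.56 - 62) / (22.48/√16) = -1.502
p-value = 0.1539

Since p-value > α = 0.05, we fail to reject H₀.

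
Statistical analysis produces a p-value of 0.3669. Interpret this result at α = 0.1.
Since p = 0.3669 > α = 0.1, fail to reject H₀.
There is insufficient evidence to reject the null hypothesis; the result is not statistically significant at the 0.1 level.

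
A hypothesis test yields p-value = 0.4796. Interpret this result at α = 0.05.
Since p = 0.4796 > α = 0.05, fail to reject H₀.
There is insufficient evidence to reject the null hypothesis; the result is not statistically significant at the 0.05 level.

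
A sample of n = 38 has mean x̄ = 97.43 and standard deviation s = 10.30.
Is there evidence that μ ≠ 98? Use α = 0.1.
One-sample t-test:
H₀: μ = 98
H₁: μ ≠ 98
df = n - 1 = 37
t = (x̄ - μ₀) / (s/√n) = (97.43 - 98) / (10.30/√38) = -0.341
p-value = 0.7349

Since p-value > α = 0.1, we fail to reject H₀.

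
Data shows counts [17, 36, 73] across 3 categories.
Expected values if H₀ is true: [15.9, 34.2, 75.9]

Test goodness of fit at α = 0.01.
Chi-square goodness of fit test:
H₀: observed counts match expected distribution
H₁: observed counts differ from expected distribution
df = k - 1 = 2
χ² = Σ(O - E)²/E
   = (17 - 15.9)²/15.9 + (36 - 34.2)²/34.2 + (73 - 75.9)²/75.9
   = 0.076 + 0.095 + 0.111
   = 0.28
p-value = 0.8686

Since p-value > α = 0.01, we fail to reject H₀.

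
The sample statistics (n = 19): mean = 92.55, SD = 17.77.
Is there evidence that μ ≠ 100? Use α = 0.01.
One-sample t-test:
H₀: μ = 100
H₁: μ ≠ 100
df = n - 1 = 18
t = (x̄ - μ₀) / (s/√n) = (92.55 - 100) / (17.77/√19) = -1.827
p-value = 0.0843

Since p-value > α = 0.01, we fail to reject H₀.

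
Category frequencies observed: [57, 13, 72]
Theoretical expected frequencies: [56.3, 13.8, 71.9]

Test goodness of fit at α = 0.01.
Chi-square goodness of fit test:
H₀: observed counts match expected distribution
H₁: observed counts differ from expected distribution
df = k - 1 = 2
χ² = Σ(O - E)²/E
   = (57 - 56.3)²/56.3 + (13 - 13.8)²/13.8 + (72 - 71.9)²/71.9
   = 0.009 + 0.046 + 0.000
   = 0.06
p-value = 0.9728

Since p-value > α = 0.01, we fail to reject H₀.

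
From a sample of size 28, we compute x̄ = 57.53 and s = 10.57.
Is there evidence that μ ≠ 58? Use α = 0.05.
One-sample t-test:
H₀: μ = 58
H₁: μ ≠ 58
df = n - 1 = 27
t = (x̄ - μ₀) / (s/√n) = (57.53 - 58) / (10.57/√28) = -0.235
p-value = 0.8158

Since p-value > α = 0.05, we fail to reject H₀.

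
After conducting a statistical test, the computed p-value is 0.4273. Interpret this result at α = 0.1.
Since p = 0.4273 > α = 0.1, fail to reject H₀.
There is insufficient evidence to reject the null hypothesis; the result is not statistically significant at the 0.1 level.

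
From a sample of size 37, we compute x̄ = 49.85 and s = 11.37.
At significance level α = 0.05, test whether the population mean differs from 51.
One-sample t-test:
H₀: μ = 51
H₁: μ ≠ 51
df = n - 1 = 36
t = (x̄ - μ₀) / (s/√n) = (49.85 - 51) / (11.37/√37) = -0.615
p-value = 0.5423

Since p-value > α = 0.05, we fail to reject H₀.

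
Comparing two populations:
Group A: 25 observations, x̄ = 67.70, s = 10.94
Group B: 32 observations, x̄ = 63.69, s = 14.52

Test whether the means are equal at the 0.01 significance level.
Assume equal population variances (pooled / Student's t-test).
Student's two-sample t-test (equal variances):
H₀: μ₁ = μ₂
H₁: μ₁ ≠ μ₂
df = n₁ + n₂ - 2 = 55
Pooled variance s_p² = [(n₁-1)s₁² + (n₂-1)s₂²] / (n₁ + n₂ - 2) = [(24)(10.94²) + (31)(14.52²)] / 55 = 171.0573
SE = √(s_p²(1/n₁ + 1/n₂)) = √(171.0573 × (1/25 + 1/32)) = 3.4911
t = (x̄₁ - x̄₂) / SE = (67.70 - 63.69) / 3.4911 = 4.01 / 3.4911 = 1.149
p-value = 0.2557

Since p-value > α = 0.01, we fail to reject H₀.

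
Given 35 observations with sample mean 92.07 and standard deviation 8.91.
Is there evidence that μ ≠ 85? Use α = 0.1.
One-sample t-test:
H₀: μ = 85
H₁: μ ≠ 85
df = n - 1 = 34
t = (x̄ - μ₀) / (s/√n) = (92.07 - 85) / (8.91/√35) = 4.694
p-value < 0.0001

Since p-value < α = 0.1, we reject H₀.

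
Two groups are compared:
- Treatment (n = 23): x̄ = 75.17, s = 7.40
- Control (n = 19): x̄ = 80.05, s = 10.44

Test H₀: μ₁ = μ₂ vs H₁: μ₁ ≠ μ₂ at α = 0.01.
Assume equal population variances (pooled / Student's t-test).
Student's two-sample t-test (equal variances):
H₀: μ₁ = μ₂
H₁: μ₁ ≠ μ₂
df = n₁ + n₂ - 2 = 40
Pooled variance s_p² = [(n₁-1)s₁² + (n₂-1)s₂²] / (n₁ + n₂ - 2) = [(22)(7.40²) + (18)(10.44²)] / 40 = 79.1651
SE = √(s_p²(1/n₁ + 1/n₂)) = √(79.1651 × (1/23 + 1/19)) = 2.7584
t = (x̄₁ - x̄₂) / SE = (75.17 - 80.05) / 2.7584 = -4.88 / 2.7584 = -1.769
p-value = 0.0845

Since p-value > α = 0.01, we fail to reject H₀.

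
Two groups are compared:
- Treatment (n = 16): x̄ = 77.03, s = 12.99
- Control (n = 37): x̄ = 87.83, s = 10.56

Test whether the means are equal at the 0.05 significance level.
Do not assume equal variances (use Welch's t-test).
Welch's two-sample t-test:
H₀: μ₁ = μ₂
H₁: μ₁ ≠ μ₂
s₁²/n₁ = 12.99²/16 = 10.5463,  s₂²/n₂ = 10.56²/37 = 3.0139
SE = √(s₁²/n₁ + s₂²/n₂) = √(10.5463 + 3.0139) = 3.6824
df (Welch-Satterthwaite) = (s₁²/n₁ + s₂²/n₂)² / [(s₁²/n₁)²/(n₁-1) + (s₂²/n₂)²/(n₂-1)] ≈ 23.98
t = (x̄₁ - x̄₂) / SE = (77.03 - 87.83) / 3.6824 = -10.80 / 3.6824 = -2.933
p-value = 0.0073

Since p-value < α = 0.05, we reject H₀.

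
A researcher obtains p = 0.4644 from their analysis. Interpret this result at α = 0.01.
Since p = 0.4644 > α = 0.01, fail to reject H₀.
There is insufficient evidence to reject the null hypothesis; the result is not statistically significant at the 0.01 level.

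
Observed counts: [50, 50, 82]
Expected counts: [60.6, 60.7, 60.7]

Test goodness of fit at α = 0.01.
Chi-square goodness of fit test:
H₀: observed counts match expected distribution
H₁: observed counts differ from expected distribution
df = k - 1 = 2
χ² = Σ(O - E)²/E
   = (50 - 60.6)²/60.6 + (50 - 60.7)²/60.7 + (82 - 60.7)²/60.7
   = 1.854 + 1.886 + 7.474
   = 11.21
p-value = 0.0037

Since p-value < α = 0.01, we reject H₀.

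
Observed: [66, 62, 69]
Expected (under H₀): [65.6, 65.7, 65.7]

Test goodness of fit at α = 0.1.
Chi-square goodness of fit test:
H₀: observed counts match expected distribution
H₁: observed counts differ from expected distribution
df = k - 1 = 2
χ² = Σ(O - E)²/E
   = (66 - 65.6)²/65.6 + (62 - 65.7)²/65.7 + (69 - 65.7)²/65.7
   = 0.002 + 0.208 + 0.166
   = 0.38
p-value = 0.8284

Since p-value > α = 0.1, we fail to reject H₀.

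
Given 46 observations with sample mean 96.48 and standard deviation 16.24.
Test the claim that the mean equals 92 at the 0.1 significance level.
One-sample t-test:
H₀: μ = 92
H₁: μ ≠ 92
df = n - 1 = 45
t = (x̄ - μ₀) / (s/√n) = (96.48 - 92) / (16.24/√46) = 1.871
p-value = 0.0679

Since p-value < α = 0.1, we reject H₀.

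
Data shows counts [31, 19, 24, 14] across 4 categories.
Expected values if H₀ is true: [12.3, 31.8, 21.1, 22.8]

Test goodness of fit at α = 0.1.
Chi-square goodness of fit test:
H₀: observed counts match expected distribution
H₁: observed counts differ from expected distribution
df = k - 1 = 3
χ² = Σ(O - E)²/E
   = (31 - 12.3)²/12.3 + (19 - 31.8)²/31.8 + (24 - 21.1)²/21.1 + (14 - 22.8)²/22.8
   = 28.430 + 5.152 + 0.399 + 3.396
   = 37.38
p-value < 0.0001

Since p-value < α = 0.1, we reject H₀.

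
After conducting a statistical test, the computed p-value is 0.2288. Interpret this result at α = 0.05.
Since p = 0.2288 > α = 0.05, fail to reject H₀.
There is insufficient evidence to reject the null hypothesis; the result is not statistically significant at the 0.05 level.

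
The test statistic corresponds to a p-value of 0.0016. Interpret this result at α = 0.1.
Since p = 0.0016 < α = 0.1, reject H₀.
There is sufficient evidence to reject the null hypothesis; the result is statistically significant at the 0.1 level.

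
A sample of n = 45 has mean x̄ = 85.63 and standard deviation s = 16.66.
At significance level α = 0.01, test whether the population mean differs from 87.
One-sample t-test:
H₀: μ = 87
H₁: μ ≠ 87
df = n - 1 = 44
t = (x̄ - μ₀) / (s/√n) = (85.63 - 87) / (16.66/√45) = -0.552
p-value = 0.5840

Since p-value > α = 0.01, we fail to reject H₀.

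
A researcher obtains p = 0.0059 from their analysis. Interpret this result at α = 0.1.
Since p = 0.0059 < α = 0.1, reject H₀.
There is sufficient evidence to reject the null hypothesis; the result is statistically significant at the 0.1 level.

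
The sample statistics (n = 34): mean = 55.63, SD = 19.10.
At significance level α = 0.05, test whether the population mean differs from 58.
One-sample t-test:
H₀: μ = 58
H₁: μ ≠ 58
df = n - 1 = 33
t = (x̄ - μ₀) / (s/√n) = (55.63 - 58) / (19.10/√34) = -0.724
p-value = 0.4745

Since p-value > α = 0.05, we fail to reject H₀.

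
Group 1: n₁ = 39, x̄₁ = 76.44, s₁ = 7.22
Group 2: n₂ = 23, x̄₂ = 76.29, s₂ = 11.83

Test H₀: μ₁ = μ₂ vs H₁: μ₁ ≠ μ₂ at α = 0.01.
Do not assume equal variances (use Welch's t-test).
Welch's two-sample t-test:
H₀: μ₁ = μ₂
H₁: μ₁ ≠ μ₂
s₁²/n₁ = 7.22²/39 = 1.3366,  s₂²/n₂ = 11.83²/23 = 6.0847
SE = √(s₁²/n₁ + s₂²/n₂) = √(1.3366 + 6.0847) = 2.7242
df (Welch-Satterthwaite) = (s₁²/n₁ + s₂²/n₂)² / [(s₁²/n₁)²/(n₁-1) + (s₂²/n₂)²/(n₂-1)] ≈ 31.84
t = (x̄₁ - x̄₂) / SE = (76.44 - 76.29) / 2.7242 = 0.15 / 2.7242 = 0.055
p-value = 0.9564

Since p-value > α = 0.01, we fail to reject H₀.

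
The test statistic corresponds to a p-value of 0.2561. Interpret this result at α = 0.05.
Since p = 0.2561 > α = 0.05, fail to reject H₀.
There is insufficient evidence to reject the null hypothesis; the result is not statistically significant at the 0.05 level.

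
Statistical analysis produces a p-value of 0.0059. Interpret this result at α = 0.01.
Since p = 0.0059 < α = 0.01, reject H₀.
There is sufficient evidence to reject the null hypothesis; the result is statistically significant at the 0.01 level.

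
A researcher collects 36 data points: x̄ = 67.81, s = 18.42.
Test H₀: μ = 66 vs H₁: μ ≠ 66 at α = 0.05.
One-sample t-test:
H₀: μ = 66
H₁: μ ≠ 66
df = n - 1 = 35
t = (x̄ - μ₀) / (s/√n) = (67.81 - 66) / (18.42/√36) = 0.590
p-value = 0.5593

Since p-value > α = 0.05, we fail to reject H₀.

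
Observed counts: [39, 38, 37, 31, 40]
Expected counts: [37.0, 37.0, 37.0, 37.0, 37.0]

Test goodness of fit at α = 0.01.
Chi-square goodness of fit test:
H₀: observed counts match expected distribution
H₁: observed counts differ from expected distribution
df = k - 1 = 4
χ² = Σ(O - E)²/E
   = (39 - 37.0)²/37.0 + (38 - 37.0)²/37.0 + (37 - 37.0)²/37.0 + (31 - 37.0)²/37.0 + (40 - 37.0)²/37.0
   = 0.108 + 0.027 + 0.000 + 0.973 + 0.243
   = 1.35
p-value = 0.8526

Since p-value > α = 0.01, we fail to reject H₀.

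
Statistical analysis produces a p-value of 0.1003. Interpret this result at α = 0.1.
Since p = 0.1003 > α = 0.1, fail to reject H₀.
There is insufficient evidence to reject the null hypothesis; the result is not statistically significant at the 0.1 level.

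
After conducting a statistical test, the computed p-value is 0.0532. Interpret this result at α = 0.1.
Since p = 0.0532 < α = 0.1, reject H₀.
There is sufficient evidence to reject the null hypothesis; the result is statistically significant at the 0.1 level.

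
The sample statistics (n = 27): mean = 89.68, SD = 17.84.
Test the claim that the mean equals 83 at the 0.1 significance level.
One-sample t-test:
H₀: μ = 83
H₁: μ ≠ 83
df = n - 1 = 26
t = (x̄ - μ₀) / (s/√n) = (89.68 - 83) / (17.84/√27) = 1.946
p-value = 0.0626

Since p-value < α = 0.1, we reject H₀.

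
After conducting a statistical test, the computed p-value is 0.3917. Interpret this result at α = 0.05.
Since p = 0.3917 > α = 0.05, fail to reject H₀.
There is insufficient evidence to reject the null hypothesis; the result is not statistically significant at the 0.05 level.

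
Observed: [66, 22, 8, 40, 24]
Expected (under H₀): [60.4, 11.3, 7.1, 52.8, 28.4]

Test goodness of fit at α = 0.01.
Chi-square goodness of fit test:
H₀: observed counts match expected distribution
H₁: observed counts differ from expected distribution
df = k - 1 = 4
χ² = Σ(O - E)²/E
   = (66 - 60.4)²/60.4 + (22 - 11.3)²/11.3 + (8 - 7.1)²/7.1 + (40 - 52.8)²/52.8 + (24 - 28.4)²/28.4
   = 0.519 + 10.132 + 0.114 + 3.103 + 0.682
   = 14.55
p-value = 0.0057

Since p-value < α = 0.01, we reject H₀.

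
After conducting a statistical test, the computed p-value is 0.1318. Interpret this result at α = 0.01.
Since p = 0.1318 > α = 0.01, fail to reject H₀.
There is insufficient evidence to reject the null hypothesis; the result is not statistically significant at the 0.01 level.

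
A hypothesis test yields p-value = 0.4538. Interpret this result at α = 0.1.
Since p = 0.4538 > α = 0.1, fail to reject H₀.
There is insufficient evidence to reject the null hypothesis; the result is not statistically significant at the 0.1 level.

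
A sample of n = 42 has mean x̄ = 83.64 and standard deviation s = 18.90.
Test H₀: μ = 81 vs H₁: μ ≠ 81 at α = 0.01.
One-sample t-test:
H₀: μ = 81
H₁: μ ≠ 81
df = n - 1 = 41
t = (x̄ - μ₀) / (s/√n) = (83.64 - 81) / (18.90/√42) = 0.905
p-value = 0.3706

Since p-value > α = 0.01, we fail to reject H₀.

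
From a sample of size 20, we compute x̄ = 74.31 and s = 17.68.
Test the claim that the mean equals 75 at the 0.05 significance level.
One-sample t-test:
H₀: μ = 75
H₁: μ ≠ 75
df = n - 1 = 19
t = (x̄ - μ₀) / (s/√n) = (74.31 - 75) / (17.68/√20) = -0.175
p-value = 0.8633

Since p-value > α = 0.05, we fail to reject H₀.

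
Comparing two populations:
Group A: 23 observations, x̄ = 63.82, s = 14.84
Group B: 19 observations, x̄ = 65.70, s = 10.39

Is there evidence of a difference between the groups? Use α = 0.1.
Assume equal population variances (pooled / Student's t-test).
Student's two-sample t-test (equal variances):
H₀: μ₁ = μ₂
H₁: μ₁ ≠ μ₂
df = n₁ + n₂ - 2 = 40
Pooled variance s_p² = [(n₁-1)s₁² + (n₂-1)s₂²] / (n₁ + n₂ - 2) = [(22)(14.84²) + (18)(10.39²)] / 40 = 169.7025
SE = √(s_p²(1/n₁ + 1/n₂)) = √(169.7025 × (1/23 + 1/19)) = 4.0386
t = (x̄₁ - x̄₂) / SE = (63.82 - 65.70) / 4.0386 = -1.88 / 4.0386 = -0.466
p-value = 0.6441

Since p-value > α = 0.1, we fail to reject H₀.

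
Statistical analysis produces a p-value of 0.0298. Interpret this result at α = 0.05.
Since p = 0.0298 < α = 0.05, reject H₀.
There is sufficient evidence to reject the null hypothesis; the result is statistically significant at the 0.05 level.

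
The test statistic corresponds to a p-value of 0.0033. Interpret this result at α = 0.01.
Since p = 0.0033 < α = 0.01, reject H₀.
There is sufficient evidence to reject the null hypothesis; the result is statistically significant at the 0.01 level.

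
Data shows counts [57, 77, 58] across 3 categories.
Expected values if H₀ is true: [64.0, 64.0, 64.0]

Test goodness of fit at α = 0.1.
Chi-square goodness of fit test:
H₀: observed counts match expected distribution
H₁: observed counts differ from expected distribution
df = k - 1 = 2
χ² = Σ(O - E)²/E
   = (57 - 64.0)²/64.0 + (77 - 64.0)²/64.0 + (58 - 64.0)²/64.0
   = 0.766 + 2.641 + 0.562
   = 3.97
p-value = 0.1375

Since p-value > α = 0.1, we fail to reject H₀.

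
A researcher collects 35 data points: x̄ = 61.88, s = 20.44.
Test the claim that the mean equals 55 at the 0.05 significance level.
One-sample t-test:
H₀: μ = 55
H₁: μ ≠ 55
df = n - 1 = 34
t = (x̄ - μ₀) / (s/√n) = (61.88 - 55) / (20.44/√35) = 1.991
p-value = 0.0545

Since p-value > α = 0.05, we fail to reject H₀.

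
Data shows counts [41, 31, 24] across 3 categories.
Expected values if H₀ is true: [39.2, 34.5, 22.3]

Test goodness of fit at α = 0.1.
Chi-square goodness of fit test:
H₀: observed counts match expected distribution
H₁: observed counts differ from expected distribution
df = k - 1 = 2
χ² = Σ(O - E)²/E
   = (41 - 39.2)²/39.2 + (31 - 34.5)²/34.5 + (24 - 22.3)²/22.3
   = 0.083 + 0.355 + 0.130
   = 0.57
p-value = 0.7530

Since p-value > α = 0.1, we fail to reject H₀.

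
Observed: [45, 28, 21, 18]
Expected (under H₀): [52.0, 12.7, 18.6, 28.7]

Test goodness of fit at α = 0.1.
Chi-square goodness of fit test:
H₀: observed counts match expected distribution
H₁: observed counts differ from expected distribution
df = k - 1 = 3
χ² = Σ(O - E)²/E
   = (45 - 52.0)²/52.0 + (28 - 12.7)²/12.7 + (21 - 18.6)²/18.6 + (18 - 28.7)²/28.7
   = 0.942 + 18.432 + 0.310 + 3.989
   = 23.67
p-value < 0.0001

Since p-value < α = 0.1, we reject H₀.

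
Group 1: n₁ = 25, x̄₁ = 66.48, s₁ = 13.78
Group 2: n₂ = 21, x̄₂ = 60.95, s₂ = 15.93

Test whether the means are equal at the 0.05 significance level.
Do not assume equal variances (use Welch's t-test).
Welch's two-sample t-test:
H₀: μ₁ = μ₂
H₁: μ₁ ≠ μ₂
s₁²/n₁ = 13.78²/25 = 7.5955,  s₂²/n₂ = 15.93²/21 = 12.0840
SE = √(s₁²/n₁ + s₂²/n₂) = √(7.5955 + 12.0840) = 4.4362
df (Welch-Satterthwaite) = (s₁²/n₁ + s₂²/n₂)² / [(s₁²/n₁)²/(n₁-1) + (s₂²/n₂)²/(n₂-1)] ≈ 39.91
t = (x̄₁ - x̄₂) / SE = (66.48 - 60.95) / 4.4362 = 5.53 / 4.4362 = 1.247
p-value = 0.2198

Since p-value > α = 0.05, we fail to reject H₀.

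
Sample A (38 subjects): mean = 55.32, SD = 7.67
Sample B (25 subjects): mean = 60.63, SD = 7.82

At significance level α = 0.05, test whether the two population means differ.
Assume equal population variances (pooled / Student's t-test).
Student's two-sample t-test (equal variances):
H₀: μ₁ = μ₂
H₁: μ₁ ≠ μ₂
df = n₁ + n₂ - 2 = 61
Pooled variance s_p² = [(n₁-1)s₁² + (n₂-1)s₂²] / (n₁ + n₂ - 2) = [(37)(7.67²) + (24)(7.82²)] / 61 = 59.7431
SE = √(s_p²(1/n₁ + 1/n₂)) = √(59.7431 × (1/38 + 1/25)) = 1.9905
t = (x̄₁ - x̄₂) / SE = (55.32 - 60.63) / 1.9905 = -5.31 / 1.9905 = -2.668
p-value = 0.0098

Since p-value < α = 0.05, we reject H₀.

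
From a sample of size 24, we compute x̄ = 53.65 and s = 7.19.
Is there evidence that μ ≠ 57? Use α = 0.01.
One-sample t-test:
H₀: μ = 57
H₁: μ ≠ 57
df = n - 1 = 23
t = (x̄ - μ₀) / (s/√n) = (53.65 - 57) / (7.19/√24) = -2.283
p-value = 0.0320

Since p-value > α = 0.01, we fail to reject H₀.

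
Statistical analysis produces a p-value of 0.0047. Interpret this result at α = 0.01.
Since p = 0.0047 < α = 0.01, reject H₀.
There is sufficient evidence to reject the null hypothesis; the result is statistically significant at the 0.01 level.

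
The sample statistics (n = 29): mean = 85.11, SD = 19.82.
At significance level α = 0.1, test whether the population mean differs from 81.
One-sample t-test:
H₀: μ = 81
H₁: μ ≠ 81
df = n - 1 = 28
t = (x̄ - μ₀) / (s/√n) = (85.11 - 81) / (19.82/√29) = 1.117
p-value = 0.2736

Since p-value > α = 0.1, we fail to reject H₀.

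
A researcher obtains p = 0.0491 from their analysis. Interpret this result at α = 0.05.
Since p = 0.0491 < α = 0.05, reject H₀.
There is sufficient evidence to reject the null hypothesis; the result is statistically significant at the 0.05 level.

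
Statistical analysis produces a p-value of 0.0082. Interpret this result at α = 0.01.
Since p = 0.0082 < α = 0.01, reject H₀.
There is sufficient evidence to reject the null hypothesis; the result is statistically significant at the 0.01 level.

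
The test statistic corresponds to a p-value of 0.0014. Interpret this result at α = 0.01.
Since p = 0.0014 < α = 0.01, reject H₀.
There is sufficient evidence to reject the null hypothesis; the result is statistically significant at the 0.01 level.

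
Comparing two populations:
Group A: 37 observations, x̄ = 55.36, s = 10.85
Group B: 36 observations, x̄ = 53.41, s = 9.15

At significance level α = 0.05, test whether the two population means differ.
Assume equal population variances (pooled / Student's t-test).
Student's two-sample t-test (equal variances):
H₀: μ₁ = μ₂
H₁: μ₁ ≠ μ₂
df = n₁ + n₂ - 2 = 71
Pooled variance s_p² = [(n₁-1)s₁² + (n₂-1)s₂²] / (n₁ + n₂ - 2) = [(36)(10.85²) + (35)(9.15²)] / 71 = 100.9619
SE = √(s_p²(1/n₁ + 1/n₂)) = √(100.9619 × (1/37 + 1/36)) = 2.3523
t = (x̄₁ - x̄₂) / SE = (55.36 - 53.41) / 2.3523 = 1.95 / 2.3523 = 0.829
p-value = 0.4099

Since p-value > α = 0.05, we fail to reject H₀.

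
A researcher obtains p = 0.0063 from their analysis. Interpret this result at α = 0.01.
Since p = 0.0063 < α = 0.01, reject H₀.
There is sufficient evidence to reject the null hypothesis; the result is statistically significant at the 0.01 level.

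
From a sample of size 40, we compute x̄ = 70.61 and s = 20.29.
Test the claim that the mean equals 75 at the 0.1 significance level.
One-sample t-test:
H₀: μ = 75
H₁: μ ≠ 75
df = n - 1 = 39
t = (x̄ - μ₀) / (s/√n) = (70.61 - 75) / (20.29/√40) = -1.368
p-value = 0.1790

Since p-value > α = 0.1, we fail to reject H₀.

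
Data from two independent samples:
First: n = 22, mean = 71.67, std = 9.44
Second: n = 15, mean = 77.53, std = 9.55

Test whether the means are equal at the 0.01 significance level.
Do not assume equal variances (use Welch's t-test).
Welch's two-sample t-test:
H₀: μ₁ = μ₂
H₁: μ₁ ≠ μ₂
s₁²/n₁ = 9.44²/22 = 4.0506,  s₂²/n₂ = 9.55²/15 = 6.0802
SE = √(s₁²/n₁ + s₂²/n₂) = √(4.0506 + 6.0802) = 3.1829
df (Welch-Satterthwaite) = (s₁²/n₁ + s₂²/n₂)² / [(s₁²/n₁)²/(n₁-1) + (s₂²/n₂)²/(n₂-1)] ≈ 29.99
t = (x̄₁ - x̄₂) / SE = (71.67 - 77.53) / 3.1829 = -5.86 / 3.1829 = -1.841
p-value = 0.0755

Since p-value > α = 0.01, we fail to reject H₀.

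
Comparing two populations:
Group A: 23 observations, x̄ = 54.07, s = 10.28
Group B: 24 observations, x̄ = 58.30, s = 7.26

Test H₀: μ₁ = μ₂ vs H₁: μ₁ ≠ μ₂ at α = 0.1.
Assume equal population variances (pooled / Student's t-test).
Student's two-sample t-test (equal variances):
H₀: μ₁ = μ₂
H₁: μ₁ ≠ μ₂
df = n₁ + n₂ - 2 = 45
Pooled variance s_p² = [(n₁-1)s₁² + (n₂-1)s₂²] / (n₁ + n₂ - 2) = [(22)(10.28²) + (23)(7.26²)] / 45 = 78.6044
SE = √(s_p²(1/n₁ + 1/n₂)) = √(78.6044 × (1/23 + 1/24)) = 2.5870
t = (x̄₁ - x̄₂) / SE = (54.07 - 58.30) / 2.5870 = -4.23 / 2.5870 = -1.635
p-value = 0.1090

Since p-value > α = 0.1, we fail to reject H₀.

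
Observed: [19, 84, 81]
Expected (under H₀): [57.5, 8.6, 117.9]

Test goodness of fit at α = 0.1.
Chi-square goodness of fit test:
H₀: observed counts match expected distribution
H₁: observed counts differ from expected distribution
df = k - 1 = 2
χ² = Σ(O - E)²/E
   = (19 - 57.5)²/57.5 + (84 - 8.6)²/8.6 + (81 - 117.9)²/117.9
   = 25.778 + 661.065 + 11.549
   = 698.39
p-value < 0.0001

Since p-value < α = 0.1, we reject H₀.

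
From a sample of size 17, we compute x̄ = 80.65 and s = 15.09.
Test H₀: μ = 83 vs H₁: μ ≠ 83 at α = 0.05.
One-sample t-test:
H₀: μ = 83
H₁: μ ≠ 83
df = n - 1 = 16
t = (x̄ - μ₀) / (s/√n) = (80.65 - 83) / (15.09/√17) = -0.642
p-value = 0.5299

Since p-value > α = 0.05, we fail to reject H₀.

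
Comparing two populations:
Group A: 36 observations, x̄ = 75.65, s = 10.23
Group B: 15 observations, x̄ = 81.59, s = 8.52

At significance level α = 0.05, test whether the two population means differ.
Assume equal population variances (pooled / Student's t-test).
Student's two-sample t-test (equal variances):
H₀: μ₁ = μ₂
H₁: μ₁ ≠ μ₂
df = n₁ + n₂ - 2 = 49
Pooled variance s_p² = [(n₁-1)s₁² + (n₂-1)s₂²] / (n₁ + n₂ - 2) = [(35)(10.23²) + (14)(8.52²)] / 49 = 95.4922
SE = √(s_p²(1/n₁ + 1/n₂)) = √(95.4922 × (1/36 + 1/15)) = 3.0031
t = (x̄₁ - x̄₂) / SE = (75.65 - 81.59) / 3.0031 = -5.94 / 3.0031 = -1.978
p-value = 0.0536

Since p-value > α = 0.05, we fail to reject H₀.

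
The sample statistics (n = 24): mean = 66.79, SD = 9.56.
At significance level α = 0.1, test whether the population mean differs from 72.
One-sample t-test:
H₀: μ = 72
H₁: μ ≠ 72
df = n - 1 = 23
t = (x̄ - μ₀) / (s/√n) = (66.79 - 72) / (9.56/√24) = -2.670
p-value = 0.0137

Since p-value < α = 0.1, we reject H₀.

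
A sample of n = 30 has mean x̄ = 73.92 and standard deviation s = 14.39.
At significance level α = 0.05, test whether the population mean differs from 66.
One-sample t-test:
H₀: μ = 66
H₁: μ ≠ 66
df = n - 1 = 29
t = (x̄ - μ₀) / (s/√n) = (73.92 - 66) / (14.39/√30) = 3.015
p-value = 0.0053

Since p-value < α = 0.05, we reject H₀.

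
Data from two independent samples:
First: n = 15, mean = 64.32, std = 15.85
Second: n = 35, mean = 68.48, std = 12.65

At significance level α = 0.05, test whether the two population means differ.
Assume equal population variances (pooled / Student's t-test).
Student's two-sample t-test (equal variances):
H₀: μ₁ = μ₂
H₁: μ₁ ≠ μ₂
df = n₁ + n₂ - 2 = 48
Pooled variance s_p² = [(n₁-1)s₁² + (n₂-1)s₂²] / (n₁ + n₂ - 2) = [(14)(15.85²) + (34)(12.65²)] / 48 = 186.6225
SE = √(s_p²(1/n₁ + 1/n₂)) = √(186.6225 × (1/15 + 1/35)) = 4.2159
t = (x̄₁ - x̄₂) / SE = (64.32 - 68.48) / 4.2159 = -4.16 / 4.2159 = -0.987
p-value = 0.3287

Since p-value > α = 0.05, we fail to reject H₀.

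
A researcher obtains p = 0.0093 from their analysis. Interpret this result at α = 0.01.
Since p = 0.0093 < α = 0.01, reject H₀.
There is sufficient evidence to reject the null hypothesis; the result is statistically significant at the 0.01 level.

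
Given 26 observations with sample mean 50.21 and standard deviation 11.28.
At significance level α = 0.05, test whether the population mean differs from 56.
One-sample t-test:
H₀: μ = 56
H₁: μ ≠ 56
df = n - 1 = 25
t = (x̄ - μ₀) / (s/√n) = (50.21 - 56) / (11.28/√26) = -2.617
p-value = 0.0148

Since p-value < α = 0.05, we reject H₀.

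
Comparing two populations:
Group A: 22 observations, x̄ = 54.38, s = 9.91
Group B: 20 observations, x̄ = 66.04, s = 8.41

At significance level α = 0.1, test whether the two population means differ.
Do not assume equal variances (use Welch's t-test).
Welch's two-sample t-test:
H₀: μ₁ = μ₂
H₁: μ₁ ≠ μ₂
s₁²/n₁ = 9.91²/22 = 4.4640,  s₂²/n₂ = 8.41²/20 = 3.5364
SE = √(s₁²/n₁ + s₂²/n₂) = √(4.4640 + 3.5364) = 2.8285
df (Welch-Satterthwaite) = (s₁²/n₁ + s₂²/n₂)² / [(s₁²/n₁)²/(n₁-1) + (s₂²/n₂)²/(n₂-1)] ≈ 39.83
t = (x̄₁ - x̄₂) / SE = (54.38 - 66.04) / 2.8285 = -11.66 / 2.8285 = -4.122
p-value = 0.0002

Since p-value < α = 0.1, we reject H₀.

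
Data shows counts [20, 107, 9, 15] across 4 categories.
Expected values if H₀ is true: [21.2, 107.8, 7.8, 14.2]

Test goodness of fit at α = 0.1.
Chi-square goodness of fit test:
H₀: observed counts match expected distribution
H₁: observed counts differ from expected distribution
df = k - 1 = 3
χ² = Σ(O - E)²/E
   = (20 - 21.2)²/21.2 + (107 - 107.8)²/107.8 + (9 - 7.8)²/7.8 + (15 - 14.2)²/14.2
   = 0.068 + 0.006 + 0.185 + 0.045
   = 0.30
p-value = 0.9594

Since p-value > α = 0.1, we fail to reject H₀.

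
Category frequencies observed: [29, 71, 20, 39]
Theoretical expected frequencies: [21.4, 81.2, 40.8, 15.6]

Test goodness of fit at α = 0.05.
Chi-square goodness of fit test:
H₀: observed counts match expected distribution
H₁: observed counts differ from expected distribution
df = k - 1 = 3
χ² = Σ(O - E)²/E
   = (29 - 21.4)²/21.4 + (71 - 81.2)²/81.2 + (20 - 40.8)²/40.8 + (39 - 15.6)²/15.6
   = 2.699 + 1.281 + 10.604 + 35.100
   = 49.68
p-value < 0.0001

Since p-value < α = 0.05, we reject H₀.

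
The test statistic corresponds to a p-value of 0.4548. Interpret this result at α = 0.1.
Since p = 0.4548 > α = 0.1, fail to reject H₀.
There is insufficient evidence to reject the null hypothesis; the result is not statistically significant at the 0.1 level.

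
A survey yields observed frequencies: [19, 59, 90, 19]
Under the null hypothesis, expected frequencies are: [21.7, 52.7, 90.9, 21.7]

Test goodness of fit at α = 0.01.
Chi-square goodness of fit test:
H₀: observed counts match expected distribution
H₁: observed counts differ from expected distribution
df = k - 1 = 3
χ² = Σ(O - E)²/E
   = (19 - 21.7)²/21.7 + (59 - 52.7)²/52.7 + (90 - 90.9)²/90.9 + (19 - 21.7)²/21.7
   = 0.336 + 0.753 + 0.009 + 0.336
   = 1.43
p-value = 0.6976

Since p-value > α = 0.01, we fail to reject H₀.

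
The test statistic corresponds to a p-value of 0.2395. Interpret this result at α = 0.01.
Since p = 0.2395 > α = 0.01, fail to reject H₀.
There is insufficient evidence to reject the null hypothesis; the result is not statistically significant at the 0.01 level.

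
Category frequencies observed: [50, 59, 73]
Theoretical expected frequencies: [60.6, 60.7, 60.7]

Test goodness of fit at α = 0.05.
Chi-square goodness of fit test:
H₀: observed counts match expected distribution
H₁: observed counts differ from expected distribution
df = k - 1 = 2
χ² = Σ(O - E)²/E
   = (50 - 60.6)²/60.6 + (59 - 60.7)²/60.7 + (73 - 60.7)²/60.7
   = 1.854 + 0.048 + 2.492
   = 4.39
p-value = 0.1111

Since p-value > α = 0.05, we fail to reject H₀.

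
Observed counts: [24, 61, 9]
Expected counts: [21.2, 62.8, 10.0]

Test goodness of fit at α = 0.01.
Chi-square goodness of fit test:
H₀: observed counts match expected distribution
H₁: observed counts differ from expected distribution
df = k - 1 = 2
χ² = Σ(O - E)²/E
   = (24 - 21.2)²/21.2 + (61 - 62.8)²/62.8 + (9 - 10.0)²/10.0
   = 0.370 + 0.052 + 0.100
   = 0.52
p-value = 0.7705

Since p-value > α = 0.01, we fail to reject H₀.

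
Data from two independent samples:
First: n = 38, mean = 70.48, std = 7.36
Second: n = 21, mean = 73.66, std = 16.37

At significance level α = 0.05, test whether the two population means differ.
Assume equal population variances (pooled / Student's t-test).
Student's two-sample t-test (equal variances):
H₀: μ₁ = μ₂
H₁: μ₁ ≠ μ₂
df = n₁ + n₂ - 2 = 57
Pooled variance s_p² = [(n₁-1)s₁² + (n₂-1)s₂²] / (n₁ + n₂ - 2) = [(37)(7.36²) + (20)(16.37²)] / 57 = 129.1897
SE = √(s_p²(1/n₁ + 1/n₂)) = √(129.1897 × (1/38 + 1/21)) = 3.0906
t = (x̄₁ - x̄₂) / SE = (70.48 - 73.66) / 3.0906 = -3.18 / 3.0906 = -1.029
p-value = 0.3079

Since p-value > α = 0.05, we fail to reject H₀.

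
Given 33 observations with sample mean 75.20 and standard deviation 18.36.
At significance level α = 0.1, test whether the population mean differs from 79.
One-sample t-test:
H₀: μ = 79
H₁: μ ≠ 79
df = n - 1 = 32
t = (x̄ - μ₀) / (s/√n) = (75.20 - 79) / (18.36/√33) = -1.189
p-value = 0.2432

Since p-value > α = 0.1, we fail to reject H₀.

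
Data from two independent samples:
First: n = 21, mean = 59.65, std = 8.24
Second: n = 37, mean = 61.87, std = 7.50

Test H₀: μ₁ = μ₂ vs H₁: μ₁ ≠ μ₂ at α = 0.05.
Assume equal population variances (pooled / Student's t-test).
Student's two-sample t-test (equal variances):
H₀: μ₁ = μ₂
H₁: μ₁ ≠ μ₂
df = n₁ + n₂ - 2 = 56
Pooled variance s_p² = [(n₁-1)s₁² + (n₂-1)s₂²] / (n₁ + n₂ - 2) = [(20)(8.24²) + (36)(7.50²)] / 56 = 60.4099
SE = √(s_p²(1/n₁ + 1/n₂)) = √(60.4099 × (1/21 + 1/37)) = 2.1235
t = (x̄₁ - x̄₂) / SE = (59.65 - 61.87) / 2.1235 = -2.22 / 2.1235 = -1.045
p-value = 0.3003

Since p-value > α = 0.05, we fail to reject H₀.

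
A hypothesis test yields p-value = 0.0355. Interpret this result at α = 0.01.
Since p = 0.0355 > α = 0.01, fail to reject H₀.
There is insufficient evidence to reject the null hypothesis; the result is not statistically significant at the 0.01 level.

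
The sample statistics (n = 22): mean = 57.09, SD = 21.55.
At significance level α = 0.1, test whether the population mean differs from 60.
One-sample t-test:
H₀: μ = 60
H₁: μ ≠ 60
df = n - 1 = 21
t = (x̄ - μ₀) / (s/√n) = (57.09 - 60) / (21.55/√22) = -0.633
p-value = 0.5333

Since p-value > α = 0.1, we fail to reject H₀.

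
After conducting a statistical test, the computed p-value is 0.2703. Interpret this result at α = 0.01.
Since p = 0.2703 > α = 0.01, fail to reject H₀.
There is insufficient evidence to reject the null hypothesis; the result is not statistically significant at the 0.01 level.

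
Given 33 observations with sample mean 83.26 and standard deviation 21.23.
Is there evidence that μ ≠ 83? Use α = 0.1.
One-sample t-test:
H₀: μ = 83
H₁: μ ≠ 83
df = n - 1 = 32
t = (x̄ - μ₀) / (s/√n) = (83.26 - 83) / (21.23/√33) = 0.070
p-value = 0.9444

Since p-value > α = 0.1, we fail to reject H₀.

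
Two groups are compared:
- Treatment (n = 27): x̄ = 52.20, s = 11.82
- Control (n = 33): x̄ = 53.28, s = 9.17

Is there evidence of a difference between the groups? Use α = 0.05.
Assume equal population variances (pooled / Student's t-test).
Student's two-sample t-test (equal variances):
H₀: μ₁ = μ₂
H₁: μ₁ ≠ μ₂
df = n₁ + n₂ - 2 = 58
Pooled variance s_p² = [(n₁-1)s₁² + (n₂-1)s₂²] / (n₁ + n₂ - 2) = [(26)(11.82²) + (32)(9.17²)] / 58 = 109.0236
SE = √(s_p²(1/n₁ + 1/n₂)) = √(109.0236 × (1/27 + 1/33)) = 2.7095
t = (x̄₁ - x̄₂) / SE = (52.20 - 53.28) / 2.7095 = -1.08 / 2.7095 = -0.399
p-value = 0.6917

Since p-value > α = 0.05, we fail to reject H₀.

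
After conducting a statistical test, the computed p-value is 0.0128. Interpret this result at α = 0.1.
Since p = 0.0128 < α = 0.1, reject H₀.
There is sufficient evidence to reject the null hypothesis; the result is statistically significant at the 0.1 level.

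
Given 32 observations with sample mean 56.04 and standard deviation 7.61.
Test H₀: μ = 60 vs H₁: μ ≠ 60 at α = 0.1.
One-sample t-test:
H₀: μ = 60
H₁: μ ≠ 60
df = n - 1 = 31
t = (x̄ - μ₀) / (s/√n) = (56.04 - 60) / (7.61/√32) = -2.944
p-value = 0.0061

Since p-value < α = 0.1, we reject H₀.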